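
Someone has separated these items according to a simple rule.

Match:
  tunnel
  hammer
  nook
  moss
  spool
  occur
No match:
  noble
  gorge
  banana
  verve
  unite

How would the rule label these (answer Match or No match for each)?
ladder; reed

All 'Match' examples share one property — has a double letter — and every 'No match' example lacks it.
ladder → 'dd' doubled → Match.
reed → 'ee' doubled → Match.

Match, Match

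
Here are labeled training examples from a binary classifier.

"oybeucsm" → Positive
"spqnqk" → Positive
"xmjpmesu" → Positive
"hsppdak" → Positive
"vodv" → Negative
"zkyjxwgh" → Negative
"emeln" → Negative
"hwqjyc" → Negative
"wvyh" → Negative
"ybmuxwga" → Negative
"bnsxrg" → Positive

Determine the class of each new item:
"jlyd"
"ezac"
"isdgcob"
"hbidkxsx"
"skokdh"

Negative, Negative, Positive, Positive, Positive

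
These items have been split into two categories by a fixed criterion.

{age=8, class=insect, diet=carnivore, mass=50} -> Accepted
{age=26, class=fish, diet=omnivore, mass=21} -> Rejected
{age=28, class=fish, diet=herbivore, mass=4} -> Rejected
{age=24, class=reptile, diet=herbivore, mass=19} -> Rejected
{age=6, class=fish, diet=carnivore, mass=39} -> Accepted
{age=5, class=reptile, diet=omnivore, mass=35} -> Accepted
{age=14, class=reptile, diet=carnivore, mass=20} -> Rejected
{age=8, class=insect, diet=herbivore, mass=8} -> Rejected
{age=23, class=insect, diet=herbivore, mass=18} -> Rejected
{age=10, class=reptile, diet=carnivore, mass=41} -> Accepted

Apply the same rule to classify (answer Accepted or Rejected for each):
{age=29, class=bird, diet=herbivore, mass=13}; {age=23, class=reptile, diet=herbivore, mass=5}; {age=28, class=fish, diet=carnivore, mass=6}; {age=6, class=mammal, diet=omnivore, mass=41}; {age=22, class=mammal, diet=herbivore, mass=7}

The classifier is using: mass ≥ 35.
Rejected: {age=29, class=bird, diet=herbivore, mass=13}, since mass = 13. Rejected: {age=23, class=reptile, diet=herbivore, mass=5}, since mass = 5. Rejected: {age=28, class=fish, diet=carnivore, mass=6}, since mass = 6. Accepted: {age=6, class=mammal, diet=omnivore, mass=41}, since mass = 41. Rejected: {age=22, class=mammal, diet=herbivore, mass=7}, since mass = 7.

Rejected, Rejected, Rejected, Accepted, Rejected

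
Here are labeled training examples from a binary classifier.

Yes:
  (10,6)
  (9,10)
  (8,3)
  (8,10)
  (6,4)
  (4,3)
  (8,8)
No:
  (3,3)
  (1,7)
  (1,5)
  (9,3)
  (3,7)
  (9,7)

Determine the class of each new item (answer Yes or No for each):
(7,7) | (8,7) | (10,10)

One predicate separates the groups cleanly: product is even.
(7,7): 7·7 = 49 — lacks this property, so No. (8,7): 8·7 = 56 — meets the rule, so Yes. (10,10): 10·10 = 100 — meets the rule, so Yes.

No, Yes, Yes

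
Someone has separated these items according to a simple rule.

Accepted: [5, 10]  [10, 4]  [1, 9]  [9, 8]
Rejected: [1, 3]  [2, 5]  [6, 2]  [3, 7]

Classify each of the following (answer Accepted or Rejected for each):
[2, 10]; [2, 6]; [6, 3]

The pattern is that an item is 'Accepted' exactly when: max ≥ 8.

Accepted, Rejected, Rejected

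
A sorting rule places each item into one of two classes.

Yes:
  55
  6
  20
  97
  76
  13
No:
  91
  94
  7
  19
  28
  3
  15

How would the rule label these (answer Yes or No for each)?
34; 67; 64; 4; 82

Yes, No, No, No, No

Rule: ≡ 6 (mod 7). This holds for each 'Yes' example and fails for each 'No' one.
34 — 34 mod 7 = 6, hence Yes. 67 — 67 mod 7 = 4, hence No. 64 — 64 mod 7 = 1, hence No. 4 — 4 mod 7 = 4, hence No. 82 — 82 mod 7 = 5, hence No.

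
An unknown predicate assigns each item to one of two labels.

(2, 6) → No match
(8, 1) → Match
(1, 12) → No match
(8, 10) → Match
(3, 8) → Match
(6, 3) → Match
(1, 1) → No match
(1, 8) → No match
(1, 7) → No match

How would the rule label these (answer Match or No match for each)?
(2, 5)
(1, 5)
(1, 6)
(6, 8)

The pattern is that an item is 'Match' exactly when: first ≥ 3.
No match: (2, 5), since first 2. No match: (1, 5), since first 1. No match: (1, 6), since first 1. Match: (6, 8), since first 6.

No match, No match, No match, Match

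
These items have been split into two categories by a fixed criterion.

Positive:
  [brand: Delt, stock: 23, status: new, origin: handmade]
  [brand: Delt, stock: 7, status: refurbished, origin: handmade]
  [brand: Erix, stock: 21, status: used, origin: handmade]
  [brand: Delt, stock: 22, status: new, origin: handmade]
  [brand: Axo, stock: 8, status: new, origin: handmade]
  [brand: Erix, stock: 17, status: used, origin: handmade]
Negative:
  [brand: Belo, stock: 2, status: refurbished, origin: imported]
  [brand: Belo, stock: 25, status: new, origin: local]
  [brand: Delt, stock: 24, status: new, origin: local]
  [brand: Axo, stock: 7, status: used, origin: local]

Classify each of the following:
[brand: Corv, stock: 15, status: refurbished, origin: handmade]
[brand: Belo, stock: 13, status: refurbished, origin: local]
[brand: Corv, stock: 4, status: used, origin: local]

The common property of the 'Positive' items is: origin is handmade. No 'Negative' item has it.
Positive: [brand: Corv, stock: 15, status: refurbished, origin: handmade], since origin is handmade. Negative: [brand: Belo, stock: 13, status: refurbished, origin: local], since origin is local. Negative: [brand: Corv, stock: 4, status: used, origin: local], since origin is local.

Positive, Negative, Negative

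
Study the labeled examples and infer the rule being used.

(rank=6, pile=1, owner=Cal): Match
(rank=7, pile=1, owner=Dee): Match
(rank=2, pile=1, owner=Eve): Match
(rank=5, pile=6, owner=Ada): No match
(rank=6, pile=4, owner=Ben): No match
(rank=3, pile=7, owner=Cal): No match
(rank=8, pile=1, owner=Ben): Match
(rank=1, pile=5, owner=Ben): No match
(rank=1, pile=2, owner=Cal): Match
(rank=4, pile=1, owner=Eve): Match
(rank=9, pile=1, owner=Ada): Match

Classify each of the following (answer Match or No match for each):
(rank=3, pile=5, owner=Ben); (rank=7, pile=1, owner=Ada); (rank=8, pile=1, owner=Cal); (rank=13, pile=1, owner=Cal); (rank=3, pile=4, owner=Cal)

No match, Match, Match, Match, No match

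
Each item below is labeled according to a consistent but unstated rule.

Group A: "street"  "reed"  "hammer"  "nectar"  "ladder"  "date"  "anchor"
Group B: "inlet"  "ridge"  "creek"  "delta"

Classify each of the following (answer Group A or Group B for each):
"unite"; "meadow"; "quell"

Group B, Group A, Group B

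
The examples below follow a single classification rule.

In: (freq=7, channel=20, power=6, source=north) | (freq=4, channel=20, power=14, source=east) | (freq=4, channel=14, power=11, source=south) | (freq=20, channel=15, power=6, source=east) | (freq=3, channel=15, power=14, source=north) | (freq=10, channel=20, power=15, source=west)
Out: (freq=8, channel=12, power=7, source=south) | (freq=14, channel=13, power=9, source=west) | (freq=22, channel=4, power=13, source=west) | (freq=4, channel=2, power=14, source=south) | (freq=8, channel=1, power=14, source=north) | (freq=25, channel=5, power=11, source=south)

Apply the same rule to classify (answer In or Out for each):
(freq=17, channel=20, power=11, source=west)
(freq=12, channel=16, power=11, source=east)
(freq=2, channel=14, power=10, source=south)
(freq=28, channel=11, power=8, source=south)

In, In, In, Out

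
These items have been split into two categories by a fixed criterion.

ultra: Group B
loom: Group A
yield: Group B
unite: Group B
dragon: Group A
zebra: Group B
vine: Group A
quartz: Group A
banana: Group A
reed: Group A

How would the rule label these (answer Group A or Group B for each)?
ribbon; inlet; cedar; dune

Group A, Group B, Group B, Group A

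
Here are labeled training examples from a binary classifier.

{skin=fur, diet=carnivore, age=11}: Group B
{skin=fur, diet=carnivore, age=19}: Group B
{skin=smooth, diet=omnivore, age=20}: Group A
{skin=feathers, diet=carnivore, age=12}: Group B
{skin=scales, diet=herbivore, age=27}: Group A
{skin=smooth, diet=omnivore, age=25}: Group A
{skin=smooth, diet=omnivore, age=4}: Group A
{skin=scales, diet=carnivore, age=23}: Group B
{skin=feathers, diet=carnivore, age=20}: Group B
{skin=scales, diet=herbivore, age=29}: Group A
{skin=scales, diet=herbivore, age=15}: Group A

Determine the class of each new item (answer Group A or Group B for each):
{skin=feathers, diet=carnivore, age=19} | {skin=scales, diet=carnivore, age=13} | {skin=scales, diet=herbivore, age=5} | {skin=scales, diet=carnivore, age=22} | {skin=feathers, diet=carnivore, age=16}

Group B, Group B, Group A, Group B, Group B

The distinguishing property — diet is not carnivore — holds for all the 'Group A' cases and none of the 'Group B' cases.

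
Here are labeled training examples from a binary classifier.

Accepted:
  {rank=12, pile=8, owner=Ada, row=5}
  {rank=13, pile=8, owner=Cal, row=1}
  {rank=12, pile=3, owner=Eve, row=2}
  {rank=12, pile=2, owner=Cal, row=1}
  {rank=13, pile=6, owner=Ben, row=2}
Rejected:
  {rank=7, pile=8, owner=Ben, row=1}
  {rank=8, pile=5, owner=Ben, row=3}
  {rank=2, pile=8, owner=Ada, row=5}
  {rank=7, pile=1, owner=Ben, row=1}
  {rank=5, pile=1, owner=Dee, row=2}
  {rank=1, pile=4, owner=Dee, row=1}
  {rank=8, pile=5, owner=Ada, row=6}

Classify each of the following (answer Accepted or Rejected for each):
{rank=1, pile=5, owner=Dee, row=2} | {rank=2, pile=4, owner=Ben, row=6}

Rejected, Rejected

'Accepted' ⟺ rank ≥ 12.
{rank=1, pile=5, owner=Dee, row=2}: Rejected (rank = 1).
{rank=2, pile=4, owner=Ben, row=6}: Rejected (rank = 2).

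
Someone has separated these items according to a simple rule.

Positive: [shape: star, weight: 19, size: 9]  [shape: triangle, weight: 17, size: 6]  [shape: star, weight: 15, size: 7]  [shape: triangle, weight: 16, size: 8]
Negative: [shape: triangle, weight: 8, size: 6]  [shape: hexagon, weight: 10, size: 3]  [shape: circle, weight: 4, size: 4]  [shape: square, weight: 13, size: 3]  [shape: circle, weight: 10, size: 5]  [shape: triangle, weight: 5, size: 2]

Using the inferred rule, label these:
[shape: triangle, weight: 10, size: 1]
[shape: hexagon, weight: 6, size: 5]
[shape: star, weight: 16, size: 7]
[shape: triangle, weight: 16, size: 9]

Negative, Negative, Positive, Positive

A rule that fits every label: weight ≥ 15 — true of each 'Positive' example, false of each 'Negative' one.
[shape: triangle, weight: 10, size: 1]: Negative (weight = 10). [shape: hexagon, weight: 6, size: 5]: Negative (weight = 6). [shape: star, weight: 16, size: 7]: Positive (weight = 16). [shape: triangle, weight: 16, size: 9]: Positive (weight = 16).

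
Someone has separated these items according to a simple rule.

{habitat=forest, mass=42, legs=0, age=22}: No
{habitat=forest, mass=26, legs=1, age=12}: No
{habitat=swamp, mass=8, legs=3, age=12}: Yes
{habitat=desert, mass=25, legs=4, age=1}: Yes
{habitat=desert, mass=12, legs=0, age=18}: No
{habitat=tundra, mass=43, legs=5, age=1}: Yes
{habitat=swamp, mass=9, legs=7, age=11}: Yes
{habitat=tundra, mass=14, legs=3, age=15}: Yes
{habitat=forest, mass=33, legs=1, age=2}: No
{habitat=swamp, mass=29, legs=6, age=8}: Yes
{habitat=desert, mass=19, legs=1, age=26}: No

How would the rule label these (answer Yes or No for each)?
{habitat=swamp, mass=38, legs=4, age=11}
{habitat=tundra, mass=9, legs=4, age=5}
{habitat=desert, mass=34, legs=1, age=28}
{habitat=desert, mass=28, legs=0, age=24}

Yes, Yes, No, No

The common property of the 'Yes' items is: legs ≥ 3. No 'No' item has it.
{habitat=swamp, mass=38, legs=4, age=11}: legs = 4 — matches, so Yes.
{habitat=tundra, mass=9, legs=4, age=5}: legs = 4 — matches, so Yes.
{habitat=desert, mass=34, legs=1, age=28}: legs = 1 — does not satisfy this, so No.
{habitat=desert, mass=28, legs=0, age=24}: legs = 0 — does not satisfy this, so No.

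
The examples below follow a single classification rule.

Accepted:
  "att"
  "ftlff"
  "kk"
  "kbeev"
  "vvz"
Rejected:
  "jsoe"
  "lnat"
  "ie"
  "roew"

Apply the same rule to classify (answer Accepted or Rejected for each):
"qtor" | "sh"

Rejected, Rejected

Rule: has a double letter. This holds for each 'Accepted' example and fails for each 'Rejected' one.
"qtor": no doubled letter, does not satisfy this → Rejected.
"sh": no doubled letter, does not satisfy this → Rejected.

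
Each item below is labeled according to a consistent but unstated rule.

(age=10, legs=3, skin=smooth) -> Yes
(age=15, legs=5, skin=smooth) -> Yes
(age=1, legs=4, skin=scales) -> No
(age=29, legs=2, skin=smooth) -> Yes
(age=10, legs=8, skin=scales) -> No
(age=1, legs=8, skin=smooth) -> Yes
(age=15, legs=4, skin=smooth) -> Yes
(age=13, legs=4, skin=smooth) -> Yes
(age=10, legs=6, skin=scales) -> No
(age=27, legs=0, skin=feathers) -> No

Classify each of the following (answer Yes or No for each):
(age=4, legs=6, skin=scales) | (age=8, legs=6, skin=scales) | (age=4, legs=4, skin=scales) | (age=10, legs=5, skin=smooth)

A rule that fits every label: skin is smooth — true of each 'Yes' example, false of each 'No' one.

No, No, No, Yes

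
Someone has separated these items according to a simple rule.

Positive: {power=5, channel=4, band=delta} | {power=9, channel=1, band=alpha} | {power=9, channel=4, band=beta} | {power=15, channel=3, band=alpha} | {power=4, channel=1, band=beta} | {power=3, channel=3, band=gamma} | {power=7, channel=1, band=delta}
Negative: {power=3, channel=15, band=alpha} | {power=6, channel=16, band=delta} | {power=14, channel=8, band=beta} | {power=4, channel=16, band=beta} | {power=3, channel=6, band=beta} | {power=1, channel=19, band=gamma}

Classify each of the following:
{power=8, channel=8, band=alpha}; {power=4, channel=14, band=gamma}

Negative, Negative

All 'Positive' examples share one property — channel ≤ 4 — and every 'Negative' example lacks it.
{power=8, channel=8, band=alpha} — channel = 8, hence Negative.
{power=4, channel=14, band=gamma} — channel = 14, hence Negative.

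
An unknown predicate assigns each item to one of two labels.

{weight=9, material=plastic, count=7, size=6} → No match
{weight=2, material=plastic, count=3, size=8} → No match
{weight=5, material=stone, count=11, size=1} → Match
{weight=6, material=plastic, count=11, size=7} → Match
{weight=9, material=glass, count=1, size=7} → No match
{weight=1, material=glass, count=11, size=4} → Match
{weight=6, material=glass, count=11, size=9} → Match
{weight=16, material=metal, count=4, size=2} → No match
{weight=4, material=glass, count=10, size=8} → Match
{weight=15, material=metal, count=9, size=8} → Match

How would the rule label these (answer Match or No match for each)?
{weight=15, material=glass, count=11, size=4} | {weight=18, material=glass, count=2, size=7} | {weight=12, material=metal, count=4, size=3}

Match, No match, No match

Rule: count ≥ 9. This holds for each 'Match' example and fails for each 'No match' one.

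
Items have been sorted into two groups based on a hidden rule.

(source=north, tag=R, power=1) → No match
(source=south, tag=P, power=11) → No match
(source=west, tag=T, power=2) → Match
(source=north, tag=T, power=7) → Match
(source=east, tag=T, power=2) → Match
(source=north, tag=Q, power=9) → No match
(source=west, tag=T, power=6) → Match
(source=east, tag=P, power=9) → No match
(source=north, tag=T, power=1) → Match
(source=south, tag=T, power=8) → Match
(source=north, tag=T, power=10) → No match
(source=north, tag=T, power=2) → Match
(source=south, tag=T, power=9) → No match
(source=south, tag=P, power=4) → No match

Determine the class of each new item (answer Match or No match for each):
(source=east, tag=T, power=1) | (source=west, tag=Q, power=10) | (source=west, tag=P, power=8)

A rule that fits every label: tag is T AND power ≤ 8 — true of each 'Match' example, false of each 'No match' one.
(source=east, tag=T, power=1): Match (tag is T, power = 1).
(source=west, tag=Q, power=10): No match (tag is Q, power = 10).
(source=west, tag=P, power=8): No match (tag is P, power = 8).

Match, No match, No match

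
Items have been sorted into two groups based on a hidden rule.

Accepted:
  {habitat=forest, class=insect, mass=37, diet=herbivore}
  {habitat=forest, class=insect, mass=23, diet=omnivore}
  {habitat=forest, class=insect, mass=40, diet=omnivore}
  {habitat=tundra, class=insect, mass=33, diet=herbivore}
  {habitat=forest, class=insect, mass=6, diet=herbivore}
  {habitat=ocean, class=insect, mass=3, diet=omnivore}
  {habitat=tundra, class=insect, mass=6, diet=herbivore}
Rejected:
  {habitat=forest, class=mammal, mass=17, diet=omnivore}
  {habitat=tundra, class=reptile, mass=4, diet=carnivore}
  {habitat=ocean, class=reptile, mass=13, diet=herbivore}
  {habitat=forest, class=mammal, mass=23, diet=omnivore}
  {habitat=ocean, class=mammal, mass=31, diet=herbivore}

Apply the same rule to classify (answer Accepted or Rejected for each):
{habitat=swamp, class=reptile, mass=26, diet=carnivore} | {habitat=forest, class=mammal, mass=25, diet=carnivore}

The rule appears to be: class is insect.
{habitat=swamp, class=reptile, mass=26, diet=carnivore}: Rejected (class is reptile).
{habitat=forest, class=mammal, mass=25, diet=carnivore}: Rejected (class is mammal).

Rejected, Rejected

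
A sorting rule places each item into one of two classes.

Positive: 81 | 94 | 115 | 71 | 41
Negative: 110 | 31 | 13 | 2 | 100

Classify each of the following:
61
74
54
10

Positive, Positive, Positive, Negative

A rule that fits every label: digit sum ≥ 5 — true of each 'Positive' example, false of each 'Negative' one.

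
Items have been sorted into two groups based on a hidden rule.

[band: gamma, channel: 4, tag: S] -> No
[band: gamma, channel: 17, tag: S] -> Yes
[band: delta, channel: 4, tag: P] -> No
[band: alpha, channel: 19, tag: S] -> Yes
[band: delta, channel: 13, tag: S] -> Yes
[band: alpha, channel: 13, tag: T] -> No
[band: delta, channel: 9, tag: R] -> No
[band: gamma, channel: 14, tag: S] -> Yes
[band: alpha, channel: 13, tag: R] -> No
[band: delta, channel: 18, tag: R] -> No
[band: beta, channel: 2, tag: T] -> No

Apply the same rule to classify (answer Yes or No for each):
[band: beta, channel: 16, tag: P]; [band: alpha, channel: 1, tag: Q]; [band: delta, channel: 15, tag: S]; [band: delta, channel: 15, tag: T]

The distinguishing property — tag is S AND channel ≥ 9 — holds for all the 'Yes' cases and none of the 'No' cases.
[band: beta, channel: 16, tag: P]: tag is P, channel = 16, does not pass → No. [band: alpha, channel: 1, tag: Q]: tag is Q, channel = 1, does not pass → No. [band: delta, channel: 15, tag: S]: tag is S, channel = 15, has this property → Yes. [band: delta, channel: 15, tag: T]: tag is T, channel = 15, does not pass → No.

No, No, Yes, No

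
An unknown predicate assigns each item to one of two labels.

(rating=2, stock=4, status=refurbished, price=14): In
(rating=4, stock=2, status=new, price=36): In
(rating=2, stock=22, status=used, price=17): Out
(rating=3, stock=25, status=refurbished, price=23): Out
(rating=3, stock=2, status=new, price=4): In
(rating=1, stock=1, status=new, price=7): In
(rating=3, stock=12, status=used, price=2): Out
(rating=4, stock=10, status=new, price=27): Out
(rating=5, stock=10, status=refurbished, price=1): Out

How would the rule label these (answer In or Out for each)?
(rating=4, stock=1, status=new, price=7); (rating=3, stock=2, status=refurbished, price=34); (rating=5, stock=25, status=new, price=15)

In, In, Out

The simplest hypothesis consistent with all the labels is: stock ≤ 4.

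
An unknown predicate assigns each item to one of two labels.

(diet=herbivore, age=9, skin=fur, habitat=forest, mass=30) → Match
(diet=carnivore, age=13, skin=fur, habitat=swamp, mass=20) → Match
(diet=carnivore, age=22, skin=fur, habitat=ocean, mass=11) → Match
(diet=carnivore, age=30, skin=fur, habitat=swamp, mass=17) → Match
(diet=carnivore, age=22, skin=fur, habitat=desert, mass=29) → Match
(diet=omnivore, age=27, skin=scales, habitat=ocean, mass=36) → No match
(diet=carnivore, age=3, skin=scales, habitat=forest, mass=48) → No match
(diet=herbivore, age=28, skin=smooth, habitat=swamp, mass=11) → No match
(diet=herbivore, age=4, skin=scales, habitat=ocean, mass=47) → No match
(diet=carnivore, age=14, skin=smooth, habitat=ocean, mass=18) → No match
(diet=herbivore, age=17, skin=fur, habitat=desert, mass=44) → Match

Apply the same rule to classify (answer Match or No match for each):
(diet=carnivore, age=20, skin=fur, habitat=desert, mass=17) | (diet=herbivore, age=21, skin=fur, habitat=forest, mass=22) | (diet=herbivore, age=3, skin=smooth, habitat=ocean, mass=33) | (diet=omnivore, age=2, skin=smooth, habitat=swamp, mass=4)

One predicate separates the groups cleanly: skin is fur.
(diet=carnivore, age=20, skin=fur, habitat=desert, mass=17): skin is fur, meets the rule → Match.
(diet=herbivore, age=21, skin=fur, habitat=forest, mass=22): skin is fur, meets the rule → Match.
(diet=herbivore, age=3, skin=smooth, habitat=ocean, mass=33): skin is smooth, doesn't match → No match.
(diet=omnivore, age=2, skin=smooth, habitat=swamp, mass=4): skin is smooth, doesn't match → No match.

Match, Match, No match, No match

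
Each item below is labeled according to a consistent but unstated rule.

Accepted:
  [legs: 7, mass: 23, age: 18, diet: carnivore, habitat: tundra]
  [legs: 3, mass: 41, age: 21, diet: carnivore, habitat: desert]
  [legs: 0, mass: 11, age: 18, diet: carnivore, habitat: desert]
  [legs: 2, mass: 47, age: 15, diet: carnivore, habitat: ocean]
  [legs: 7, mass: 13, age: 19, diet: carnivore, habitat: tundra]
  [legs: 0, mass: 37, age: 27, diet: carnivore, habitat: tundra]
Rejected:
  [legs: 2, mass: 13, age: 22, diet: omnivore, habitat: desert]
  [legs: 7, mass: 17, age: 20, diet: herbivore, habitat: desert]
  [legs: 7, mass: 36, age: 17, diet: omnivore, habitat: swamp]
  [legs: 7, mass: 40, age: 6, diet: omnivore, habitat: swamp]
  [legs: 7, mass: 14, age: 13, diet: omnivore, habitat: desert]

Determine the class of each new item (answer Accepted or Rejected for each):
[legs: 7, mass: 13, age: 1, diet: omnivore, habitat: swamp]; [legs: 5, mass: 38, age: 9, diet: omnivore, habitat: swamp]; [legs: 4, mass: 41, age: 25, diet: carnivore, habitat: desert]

Rejected, Rejected, Accepted

The simplest hypothesis consistent with all the labels is: diet is carnivore.
[legs: 7, mass: 13, age: 1, diet: omnivore, habitat: swamp]: diet is omnivore — fails this test, so Rejected. [legs: 5, mass: 38, age: 9, diet: omnivore, habitat: swamp]: diet is omnivore — fails this test, so Rejected. [legs: 4, mass: 41, age: 25, diet: carnivore, habitat: desert]: diet is carnivore — fits, so Accepted.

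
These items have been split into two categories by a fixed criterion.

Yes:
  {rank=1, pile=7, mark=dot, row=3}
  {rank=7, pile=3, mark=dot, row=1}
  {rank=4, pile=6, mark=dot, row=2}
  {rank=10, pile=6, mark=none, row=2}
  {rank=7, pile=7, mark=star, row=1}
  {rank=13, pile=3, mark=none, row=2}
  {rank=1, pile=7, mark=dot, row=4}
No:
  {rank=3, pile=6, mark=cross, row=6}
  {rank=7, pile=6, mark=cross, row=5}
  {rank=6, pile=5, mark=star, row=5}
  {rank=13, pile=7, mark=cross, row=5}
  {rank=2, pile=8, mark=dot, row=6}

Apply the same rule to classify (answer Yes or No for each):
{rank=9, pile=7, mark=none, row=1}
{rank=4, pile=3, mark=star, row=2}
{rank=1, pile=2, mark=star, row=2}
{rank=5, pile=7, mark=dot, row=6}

The distinguishing property — row ≤ 4 — holds for all the 'Yes' cases and none of the 'No' cases.

Yes, Yes, Yes, No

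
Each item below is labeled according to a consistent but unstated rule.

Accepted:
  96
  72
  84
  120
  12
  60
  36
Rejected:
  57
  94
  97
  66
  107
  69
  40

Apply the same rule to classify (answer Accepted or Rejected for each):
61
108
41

Rejected, Accepted, Rejected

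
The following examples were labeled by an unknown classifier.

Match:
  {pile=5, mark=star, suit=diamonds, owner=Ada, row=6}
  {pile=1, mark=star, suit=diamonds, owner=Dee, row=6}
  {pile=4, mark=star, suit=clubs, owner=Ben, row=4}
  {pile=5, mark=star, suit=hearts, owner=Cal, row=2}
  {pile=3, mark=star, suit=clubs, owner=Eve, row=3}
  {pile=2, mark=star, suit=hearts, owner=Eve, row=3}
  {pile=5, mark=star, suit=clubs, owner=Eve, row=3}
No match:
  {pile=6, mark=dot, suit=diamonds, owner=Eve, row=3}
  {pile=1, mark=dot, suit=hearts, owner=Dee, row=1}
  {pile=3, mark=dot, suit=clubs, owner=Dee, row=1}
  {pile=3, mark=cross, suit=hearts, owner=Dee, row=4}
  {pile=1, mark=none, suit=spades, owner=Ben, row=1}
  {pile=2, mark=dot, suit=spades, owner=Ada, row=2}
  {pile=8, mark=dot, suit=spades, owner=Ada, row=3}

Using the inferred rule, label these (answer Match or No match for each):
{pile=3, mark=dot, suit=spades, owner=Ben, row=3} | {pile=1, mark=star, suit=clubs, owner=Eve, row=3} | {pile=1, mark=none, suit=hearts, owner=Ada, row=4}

The pattern is that an item is 'Match' exactly when: mark is star.
{pile=3, mark=dot, suit=spades, owner=Ben, row=3}: No match (mark is dot).
{pile=1, mark=star, suit=clubs, owner=Eve, row=3}: Match (mark is star).
{pile=1, mark=none, suit=hearts, owner=Ada, row=4}: No match (mark is none).

No match, Match, No match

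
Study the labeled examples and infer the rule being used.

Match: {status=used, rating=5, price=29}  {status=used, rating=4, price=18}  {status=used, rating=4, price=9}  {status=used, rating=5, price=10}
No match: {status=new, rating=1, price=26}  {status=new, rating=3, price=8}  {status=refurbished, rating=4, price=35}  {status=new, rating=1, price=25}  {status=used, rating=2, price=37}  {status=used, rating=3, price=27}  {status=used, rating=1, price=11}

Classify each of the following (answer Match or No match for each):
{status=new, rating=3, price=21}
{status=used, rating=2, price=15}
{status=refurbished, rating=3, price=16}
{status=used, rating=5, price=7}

The classifier is using: status is used AND rating ≥ 4.
{status=new, rating=3, price=21}: No match (status is new, rating = 3). {status=used, rating=2, price=15}: No match (status is used, rating = 2). {status=refurbished, rating=3, price=16}: No match (status is refurbished, rating = 3). {status=used, rating=5, price=7}: Match (status is used, rating = 5).

No match, No match, No match, Match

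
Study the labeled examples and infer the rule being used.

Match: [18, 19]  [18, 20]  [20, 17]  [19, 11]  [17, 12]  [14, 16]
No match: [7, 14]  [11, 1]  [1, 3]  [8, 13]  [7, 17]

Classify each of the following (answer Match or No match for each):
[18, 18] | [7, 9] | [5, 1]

Match, No match, No match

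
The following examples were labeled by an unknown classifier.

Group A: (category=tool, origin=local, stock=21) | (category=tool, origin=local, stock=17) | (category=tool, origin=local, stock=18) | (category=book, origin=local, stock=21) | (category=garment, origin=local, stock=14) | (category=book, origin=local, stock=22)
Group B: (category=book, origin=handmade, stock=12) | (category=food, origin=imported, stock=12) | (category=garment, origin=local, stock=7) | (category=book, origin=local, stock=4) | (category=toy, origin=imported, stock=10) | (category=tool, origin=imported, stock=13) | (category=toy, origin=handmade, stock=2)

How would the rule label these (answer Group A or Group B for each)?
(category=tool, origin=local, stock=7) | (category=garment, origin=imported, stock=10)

All 'Group A' examples share one property — stock ≥ 14 — and every 'Group B' example lacks it.
(category=tool, origin=local, stock=7): stock = 7, doesn't match → Group B.
(category=garment, origin=imported, stock=10): stock = 10, doesn't match → Group B.

Group B, Group B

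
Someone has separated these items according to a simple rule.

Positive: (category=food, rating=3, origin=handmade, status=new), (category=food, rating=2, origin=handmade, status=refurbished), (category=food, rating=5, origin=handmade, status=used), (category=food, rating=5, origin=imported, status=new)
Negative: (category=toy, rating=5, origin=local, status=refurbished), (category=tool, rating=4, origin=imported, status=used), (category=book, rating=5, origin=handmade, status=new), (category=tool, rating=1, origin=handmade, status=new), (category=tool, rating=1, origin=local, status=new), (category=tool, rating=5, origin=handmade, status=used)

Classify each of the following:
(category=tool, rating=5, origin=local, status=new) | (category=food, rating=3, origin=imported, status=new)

The rule appears to be: category is food.
(category=tool, rating=5, origin=local, status=new): Negative (category is tool). (category=food, rating=3, origin=imported, status=new): Positive (category is food).

Negative, Positive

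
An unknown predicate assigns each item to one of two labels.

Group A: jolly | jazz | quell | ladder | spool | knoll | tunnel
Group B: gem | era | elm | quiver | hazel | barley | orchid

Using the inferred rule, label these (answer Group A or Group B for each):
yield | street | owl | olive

The distinguishing property — has a double letter — holds for all the 'Group A' cases and none of the 'Group B' cases.
yield — no doubled letter, hence Group B.
street — 'ee' doubled, hence Group A.
owl — no doubled letter, hence Group B.
olive — no doubled letter, hence Group B.

Group B, Group A, Group B, Group B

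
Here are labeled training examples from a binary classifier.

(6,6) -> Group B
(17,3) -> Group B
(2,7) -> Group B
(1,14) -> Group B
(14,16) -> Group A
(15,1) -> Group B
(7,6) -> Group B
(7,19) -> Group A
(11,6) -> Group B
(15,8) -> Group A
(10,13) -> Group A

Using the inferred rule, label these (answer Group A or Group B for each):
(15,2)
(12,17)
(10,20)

Rule: sum ≥ 23. This holds for each 'Group A' example and fails for each 'Group B' one.

Group B, Group A, Group A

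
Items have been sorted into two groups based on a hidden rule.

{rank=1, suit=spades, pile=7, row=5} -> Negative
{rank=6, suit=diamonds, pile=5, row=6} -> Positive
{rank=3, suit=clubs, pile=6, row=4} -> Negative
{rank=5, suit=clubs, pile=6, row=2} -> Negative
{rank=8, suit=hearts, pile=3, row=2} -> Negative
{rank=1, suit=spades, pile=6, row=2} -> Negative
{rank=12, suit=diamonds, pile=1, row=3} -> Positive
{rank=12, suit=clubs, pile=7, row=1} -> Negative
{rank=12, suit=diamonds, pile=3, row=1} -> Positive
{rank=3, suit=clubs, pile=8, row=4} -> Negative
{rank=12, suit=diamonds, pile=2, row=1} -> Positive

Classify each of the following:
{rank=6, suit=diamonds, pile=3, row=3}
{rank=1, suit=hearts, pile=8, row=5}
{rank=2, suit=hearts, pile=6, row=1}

All 'Positive' examples share one property — suit is diamonds — and every 'Negative' example lacks it.

Positive, Negative, Negative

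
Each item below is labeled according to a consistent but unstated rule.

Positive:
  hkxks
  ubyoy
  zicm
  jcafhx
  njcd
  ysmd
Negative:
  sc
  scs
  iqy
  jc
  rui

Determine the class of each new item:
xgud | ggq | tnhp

Positive, Negative, Positive

The rule appears to be: length ≥ 4.
xgud → length 4 → Positive.
ggq → length 3 → Negative.
tnhp → length 4 → Positive.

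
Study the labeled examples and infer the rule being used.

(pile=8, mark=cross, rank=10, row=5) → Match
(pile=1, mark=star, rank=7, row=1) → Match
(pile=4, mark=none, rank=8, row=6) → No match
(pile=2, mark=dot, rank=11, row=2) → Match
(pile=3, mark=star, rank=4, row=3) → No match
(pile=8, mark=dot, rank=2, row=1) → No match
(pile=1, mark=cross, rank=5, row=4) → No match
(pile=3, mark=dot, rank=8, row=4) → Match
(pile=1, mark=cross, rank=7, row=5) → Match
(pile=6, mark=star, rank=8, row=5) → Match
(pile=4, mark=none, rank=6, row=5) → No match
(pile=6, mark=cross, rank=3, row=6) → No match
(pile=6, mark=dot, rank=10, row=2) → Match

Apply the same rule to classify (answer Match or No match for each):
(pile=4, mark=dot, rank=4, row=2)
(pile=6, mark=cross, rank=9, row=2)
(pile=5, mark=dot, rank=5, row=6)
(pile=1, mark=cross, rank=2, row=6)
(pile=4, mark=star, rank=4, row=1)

No match, Match, No match, No match, No match

A rule that fits every label: rank ≥ 7 AND row ≤ 5 — true of each 'Match' example, false of each 'No match' one.
(pile=4, mark=dot, rank=4, row=2) — rank = 4, row = 2, hence No match.
(pile=6, mark=cross, rank=9, row=2) — rank = 9, row = 2, hence Match.
(pile=5, mark=dot, rank=5, row=6) — rank = 5, row = 6, hence No match.
(pile=1, mark=cross, rank=2, row=6) — rank = 2, row = 6, hence No match.
(pile=4, mark=star, rank=4, row=1) — rank = 4, row = 1, hence No match.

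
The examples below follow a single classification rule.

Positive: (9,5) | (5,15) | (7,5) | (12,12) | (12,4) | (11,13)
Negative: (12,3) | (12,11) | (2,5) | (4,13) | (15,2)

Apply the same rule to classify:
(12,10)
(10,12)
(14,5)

Checking candidate rules against both groups, what survives is: sum is even.

Positive, Positive, Negative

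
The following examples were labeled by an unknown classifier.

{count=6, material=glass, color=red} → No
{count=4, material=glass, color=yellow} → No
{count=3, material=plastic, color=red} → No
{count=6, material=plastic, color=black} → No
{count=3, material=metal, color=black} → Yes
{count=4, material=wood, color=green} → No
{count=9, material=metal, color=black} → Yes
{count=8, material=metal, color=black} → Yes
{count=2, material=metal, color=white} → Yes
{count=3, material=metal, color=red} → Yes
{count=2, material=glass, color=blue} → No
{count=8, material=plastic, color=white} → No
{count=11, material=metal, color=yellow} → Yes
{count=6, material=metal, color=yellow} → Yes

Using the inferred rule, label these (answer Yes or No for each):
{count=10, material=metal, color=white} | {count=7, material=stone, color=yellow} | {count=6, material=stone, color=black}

All 'Yes' examples share one property — material is metal — and every 'No' example lacks it.
{count=10, material=metal, color=white}: Yes (material is metal).
{count=7, material=stone, color=yellow}: No (material is stone).
{count=6, material=stone, color=black}: No (material is stone).

Yes, No, No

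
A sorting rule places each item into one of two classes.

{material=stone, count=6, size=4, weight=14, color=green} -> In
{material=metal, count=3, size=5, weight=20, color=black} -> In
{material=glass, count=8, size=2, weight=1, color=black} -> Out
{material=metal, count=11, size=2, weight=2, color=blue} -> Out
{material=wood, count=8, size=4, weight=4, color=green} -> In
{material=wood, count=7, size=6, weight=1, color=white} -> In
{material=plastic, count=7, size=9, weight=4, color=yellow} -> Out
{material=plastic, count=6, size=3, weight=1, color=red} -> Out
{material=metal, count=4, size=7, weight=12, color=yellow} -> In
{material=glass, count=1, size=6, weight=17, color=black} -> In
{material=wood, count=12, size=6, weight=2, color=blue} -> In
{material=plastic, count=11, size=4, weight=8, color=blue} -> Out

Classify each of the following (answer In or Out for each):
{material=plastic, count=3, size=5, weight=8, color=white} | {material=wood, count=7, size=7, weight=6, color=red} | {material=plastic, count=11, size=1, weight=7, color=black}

Rule: material is wood OR weight ≥ 12. This holds for each 'In' example and fails for each 'Out' one.

Out, In, Out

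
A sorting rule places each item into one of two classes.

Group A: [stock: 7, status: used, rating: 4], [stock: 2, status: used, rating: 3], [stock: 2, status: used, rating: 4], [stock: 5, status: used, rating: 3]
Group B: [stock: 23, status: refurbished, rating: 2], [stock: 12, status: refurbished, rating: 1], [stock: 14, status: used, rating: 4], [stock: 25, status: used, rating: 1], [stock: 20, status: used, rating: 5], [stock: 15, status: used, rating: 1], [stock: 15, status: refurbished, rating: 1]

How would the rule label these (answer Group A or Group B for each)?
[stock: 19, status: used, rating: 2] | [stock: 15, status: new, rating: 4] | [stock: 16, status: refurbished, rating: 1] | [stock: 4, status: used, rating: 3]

A rule that fits every label: stock ≤ 7 — true of each 'Group A' example, false of each 'Group B' one.
[stock: 19, status: used, rating: 2] → stock = 19 → Group B. [stock: 15, status: new, rating: 4] → stock = 15 → Group B. [stock: 16, status: refurbished, rating: 1] → stock = 16 → Group B. [stock: 4, status: used, rating: 3] → stock = 4 → Group A.

Group B, Group B, Group B, Group A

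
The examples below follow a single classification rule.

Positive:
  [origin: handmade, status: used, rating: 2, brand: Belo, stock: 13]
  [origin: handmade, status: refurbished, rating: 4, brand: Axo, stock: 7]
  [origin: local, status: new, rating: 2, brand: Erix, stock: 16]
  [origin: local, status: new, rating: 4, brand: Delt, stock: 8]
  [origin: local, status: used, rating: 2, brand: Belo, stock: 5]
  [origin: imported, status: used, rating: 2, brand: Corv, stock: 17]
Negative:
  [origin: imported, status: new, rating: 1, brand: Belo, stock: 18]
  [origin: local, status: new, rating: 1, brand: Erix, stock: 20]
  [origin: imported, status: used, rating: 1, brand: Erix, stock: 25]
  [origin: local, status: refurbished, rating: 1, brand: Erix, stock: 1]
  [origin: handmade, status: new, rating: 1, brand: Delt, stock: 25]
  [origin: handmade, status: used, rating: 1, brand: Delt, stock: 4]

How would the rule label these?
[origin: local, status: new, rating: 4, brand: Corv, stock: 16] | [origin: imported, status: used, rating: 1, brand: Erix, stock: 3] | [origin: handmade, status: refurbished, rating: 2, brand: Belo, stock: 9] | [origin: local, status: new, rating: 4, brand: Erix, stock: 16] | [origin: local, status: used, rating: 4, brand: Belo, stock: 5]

'Positive' ⟺ rating ≥ 2.
[origin: local, status: new, rating: 4, brand: Corv, stock: 16]: Positive (rating = 4).
[origin: imported, status: used, rating: 1, brand: Erix, stock: 3]: Negative (rating = 1).
[origin: handmade, status: refurbished, rating: 2, brand: Belo, stock: 9]: Positive (rating = 2).
[origin: local, status: new, rating: 4, brand: Erix, stock: 16]: Positive (rating = 4).
[origin: local, status: used, rating: 4, brand: Belo, stock: 5]: Positive (rating = 4).

Positive, Negative, Positive, Positive, Positive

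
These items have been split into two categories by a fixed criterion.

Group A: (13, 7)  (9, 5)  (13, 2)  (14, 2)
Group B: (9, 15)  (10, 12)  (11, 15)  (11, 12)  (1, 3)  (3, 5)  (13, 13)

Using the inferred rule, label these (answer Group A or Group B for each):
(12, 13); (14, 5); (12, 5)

The rule appears to be: first > second.
Group B: (12, 13), since 12 < 13.
Group A: (14, 5), since 14 > 5.
Group A: (12, 5), since 12 > 5.

Group B, Group A, Group A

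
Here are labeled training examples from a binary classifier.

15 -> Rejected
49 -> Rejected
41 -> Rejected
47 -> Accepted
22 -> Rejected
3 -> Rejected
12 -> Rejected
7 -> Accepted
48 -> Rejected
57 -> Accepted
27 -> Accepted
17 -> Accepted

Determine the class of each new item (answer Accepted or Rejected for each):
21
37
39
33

Rejected, Accepted, Rejected, Rejected

Looking at the examples, the only property every 'Accepted' case has and every 'Rejected' case lacks is: ends in digit 7.
21: Rejected (last digit 1). 37: Accepted (last digit 7). 39: Rejected (last digit 9). 33: Rejected (last digit 3).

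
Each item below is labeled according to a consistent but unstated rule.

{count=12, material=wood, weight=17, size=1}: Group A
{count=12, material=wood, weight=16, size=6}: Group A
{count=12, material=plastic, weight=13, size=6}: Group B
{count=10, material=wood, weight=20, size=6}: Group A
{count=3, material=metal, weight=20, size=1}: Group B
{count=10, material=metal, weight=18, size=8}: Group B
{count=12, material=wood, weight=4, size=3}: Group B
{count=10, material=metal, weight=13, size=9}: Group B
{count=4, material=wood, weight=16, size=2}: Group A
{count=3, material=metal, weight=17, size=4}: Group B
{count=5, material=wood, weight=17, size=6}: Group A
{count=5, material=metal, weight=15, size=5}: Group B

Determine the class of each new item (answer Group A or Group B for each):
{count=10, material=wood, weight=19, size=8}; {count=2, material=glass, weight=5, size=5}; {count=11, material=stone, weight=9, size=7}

The distinguishing property — material is wood AND weight ≥ 13 — holds for all the 'Group A' cases and none of the 'Group B' cases.
Group A: {count=10, material=wood, weight=19, size=8}, since material is wood, weight = 19. Group B: {count=2, material=glass, weight=5, size=5}, since material is glass, weight = 5. Group B: {count=11, material=stone, weight=9, size=7}, since material is stone, weight = 9.

Group A, Group B, Group B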